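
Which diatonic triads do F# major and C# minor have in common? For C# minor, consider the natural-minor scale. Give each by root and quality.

Triads in F# major: F# (I), G#m (ii), A#m (iii), B (IV), C# (V), D#m (vi), E#dim (vii°).
Triads in C# minor (natural minor): C#m (i), D#dim (ii°), E (III), F#m (iv), G#m (v), A (VI), B (VII).
Shared triads with their functions: G#m (ii in F# major, v in C# minor); B (IV in F# major, VII in C# minor).

G#m, B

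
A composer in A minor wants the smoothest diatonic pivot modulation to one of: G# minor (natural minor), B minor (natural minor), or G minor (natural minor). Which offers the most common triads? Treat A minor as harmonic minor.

Triads of A minor (harmonic minor): Am (i), Bdim (ii°), Caug (III+), Dm (iv), E (V), F (VI), G#dim (vii°).
G# minor (natural minor) shares 1: E.
B minor (natural minor) shares 0: none.
G minor (natural minor) shares 2: Dm, F.
The most common triads (2) are shared with G minor.

G minor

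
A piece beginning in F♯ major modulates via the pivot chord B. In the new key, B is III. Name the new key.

G♯ minor

The numeral III denotes a major triad on scale degree 3. With B on degree 3, the tonic of the new key is G♯.
Degree 3 carries a major triad in natural-minor keys, so the destination is G♯ minor.
Check: the diatonic triads of G♯ minor (natural minor) are G♯m (i), A♯dim (ii°), B (III), C♯m (iv), D♯m (v), E (VI), F♯ (VII) — B is indeed III.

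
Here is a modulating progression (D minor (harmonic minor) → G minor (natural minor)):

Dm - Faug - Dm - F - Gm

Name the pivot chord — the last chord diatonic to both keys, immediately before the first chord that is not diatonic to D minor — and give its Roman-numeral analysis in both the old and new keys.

Dm — i in D minor, v in G minor

Chords diatonic to D minor: Dm, Edim, Faug, Gm, A, B♭, C♯dim.
Reading the progression, the first chord not in that set is F, so the modulation leaves D minor there.
The chord immediately before F is Dm, which is diatonic to both keys: i in D minor and v in G minor.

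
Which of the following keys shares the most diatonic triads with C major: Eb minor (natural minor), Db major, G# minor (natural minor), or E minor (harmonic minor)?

Triads of C major: C major (I), D minor (ii), E minor (iii), F major (IV), G major (V), A minor (vi), B diminished (vii°).
Eb minor (natural minor) shares 0: none.
Db major shares 0: none.
G# minor (natural minor) shares 0: none.
E minor (harmonic minor) shares 3: C, Em, Am.
The most common triads (3) are shared with E minor.

E minor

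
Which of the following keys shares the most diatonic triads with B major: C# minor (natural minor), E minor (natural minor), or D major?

C# minor

Triads of B major: B (I), C#m (ii), D#m (iii), E (IV), F# (V), G#m (vi), A#dim (vii°).
C# minor (natural minor) shares 4: B, C#m, E, G#m.
E minor (natural minor) shares 0: none.
D major shares 0: none.
The most common triads (4) are shared with C# minor.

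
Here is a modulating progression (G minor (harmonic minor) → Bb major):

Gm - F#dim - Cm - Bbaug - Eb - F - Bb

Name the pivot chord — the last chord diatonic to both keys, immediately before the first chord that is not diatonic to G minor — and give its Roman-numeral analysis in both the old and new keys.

Chords diatonic to G minor: Gm, Adim, Bbaug, Cm, D, Eb, F#dim.
Reading the progression, the first chord not in that set is F, so the modulation leaves G minor there.
The chord immediately before F is Eb, which is diatonic to both keys: VI in G minor and IV in Bb major.

Eb — VI in G minor, IV in Bb major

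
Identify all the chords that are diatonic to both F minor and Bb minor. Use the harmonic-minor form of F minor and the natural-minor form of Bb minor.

Triads in F minor (harmonic minor): F minor (i), G diminished (ii°), Ab augmented (III+), Bb minor (iv), C major (V), Db major (VI), E diminished (vii°).
Triads in Bb minor (natural minor): Bb minor (i), C diminished (ii°), Db major (III), Eb minor (iv), F minor (v), Gb major (VI), Ab major (VII).
Shared triads with their functions: F minor (i in F minor, v in Bb minor); Bb minor (iv in F minor, i in Bb minor); Db major (VI in F minor, III in Bb minor).

Fm, Bbm, Db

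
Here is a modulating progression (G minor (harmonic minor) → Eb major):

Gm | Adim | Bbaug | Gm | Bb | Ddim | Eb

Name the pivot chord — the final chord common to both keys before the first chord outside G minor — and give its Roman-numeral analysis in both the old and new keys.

Chords diatonic to G minor: Gm, Adim, Bbaug, Cm, D, Eb, F#dim.
Reading the progression, the first chord not in that set is Bb, so the modulation leaves G minor there.
The chord immediately before Bb is Gm, which is diatonic to both keys: i in G minor and iii in Eb major.

Gm — i in G minor, iii in Eb major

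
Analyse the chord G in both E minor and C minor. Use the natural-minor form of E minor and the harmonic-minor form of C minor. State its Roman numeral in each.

III in E minor; V in C minor

The scale of E minor (natural minor) is E F♯ G A B C D; G is degree 3, and the triad built there (G-B-D) is major, so it is III.
The scale of C minor (harmonic minor) is C D E♭ F G A♭ B; G is degree 5, and the triad built there (G-B-D) is major, so it is V.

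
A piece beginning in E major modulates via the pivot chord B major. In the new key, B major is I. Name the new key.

The numeral I denotes a major triad on scale degree 1. With B on degree 1, the tonic of the new key is B.
Degree 1 carries a major triad in major keys, so the destination is B major.
Check: the diatonic triads of B major are B (I), C#m (ii), D#m (iii), E (IV), F# (V), G#m (vi), A#dim (vii°) — B major is indeed I.

B major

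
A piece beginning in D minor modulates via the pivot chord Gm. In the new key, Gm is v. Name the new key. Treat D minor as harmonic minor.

The numeral v denotes a minor triad on scale degree 5. With G on degree 5, the tonic of the new key is C.
Degree 5 carries a minor triad in natural-minor keys, so the destination is C minor.
Check: the diatonic triads of C minor (natural minor) are Cm (i), Ddim (ii°), Eb (III), Fm (iv), Gm (v), Ab (VI), Bb (VII) — Gm is indeed v.

C minor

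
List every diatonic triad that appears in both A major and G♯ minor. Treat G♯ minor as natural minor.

C♯m, E

Triads in A major: A (I), Bm (ii), C♯m (iii), D (IV), E (V), F♯m (vi), G♯dim (vii°).
Triads in G♯ minor (natural minor): G♯m (i), A♯dim (ii°), B (III), C♯m (iv), D♯m (v), E (VI), F♯ (VII).
Shared triads with their functions: C♯m (iii in A major, iv in G♯ minor); E (V in A major, VI in G♯ minor).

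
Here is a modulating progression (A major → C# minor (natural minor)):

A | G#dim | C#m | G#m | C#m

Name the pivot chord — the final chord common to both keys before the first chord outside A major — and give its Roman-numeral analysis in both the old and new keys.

C#m — iii in A major, i in C# minor

Chords diatonic to A major: A, Bm, C#m, D, E, F#m, G#dim.
Reading the progression, the first chord not in that set is G#m, so the modulation leaves A major there.
The chord immediately before G#m is C#m, which is diatonic to both keys: iii in A major and i in C# minor.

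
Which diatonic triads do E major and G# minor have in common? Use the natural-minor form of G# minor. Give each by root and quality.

E, G#m, B, C#m

Triads in E major: E (I), F#m (ii), G#m (iii), A (IV), B (V), C#m (vi), D#dim (vii°).
Triads in G# minor (natural minor): G#m (i), A#dim (ii°), B (III), C#m (iv), D#m (v), E (VI), F# (VII).
Shared triads with their functions: E (I in E major, VI in G# minor); G#m (iii in E major, i in G# minor); B (V in E major, III in G# minor); C#m (vi in E major, iv in G# minor).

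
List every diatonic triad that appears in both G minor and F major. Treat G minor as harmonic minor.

Triads in G minor (harmonic minor): G minor (i), A diminished (ii°), Bb augmented (III+), C minor (iv), D major (V), Eb major (VI), F# diminished (vii°).
Triads in F major: F major (I), G minor (ii), A minor (iii), Bb major (IV), C major (V), D minor (vi), E diminished (vii°).
Shared triads with their functions: G minor (i in G minor, ii in F major).

Gm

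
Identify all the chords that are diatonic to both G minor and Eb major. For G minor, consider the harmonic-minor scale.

Triads in G minor (harmonic minor): G minor (i), A diminished (ii°), Bb augmented (III+), C minor (iv), D major (V), Eb major (VI), F# diminished (vii°).
Triads in Eb major: Eb major (I), F minor (ii), G minor (iii), Ab major (IV), Bb major (V), C minor (vi), D diminished (vii°).
Shared triads with their functions: G minor (i in G minor, iii in Eb major); C minor (iv in G minor, vi in Eb major); Eb major (VI in G minor, I in Eb major).

Gm, Cm, Eb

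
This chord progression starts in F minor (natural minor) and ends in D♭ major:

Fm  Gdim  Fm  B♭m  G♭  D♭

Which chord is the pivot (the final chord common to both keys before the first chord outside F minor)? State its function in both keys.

Chords diatonic to F minor: Fm, Gdim, A♭, B♭m, Cm, D♭, E♭.
Reading the progression, the first chord not in that set is G♭, so the modulation leaves F minor there.
The chord immediately before G♭ is B♭m, which is diatonic to both keys: iv in F minor and vi in D♭ major.

B♭m — iv in F minor, vi in D♭ major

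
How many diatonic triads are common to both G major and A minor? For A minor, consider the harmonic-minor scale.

1

Diatonic triads of G major: G (I), Am (ii), Bm (iii), C (IV), D (V), Em (vi), F♯dim (vii°).
Diatonic triads of A minor (harmonic minor): Am (i), Bdim (ii°), Caug (III+), Dm (iv), E (V), F (VI), G♯dim (vii°).
Matching root and quality in both lists: Am.
That gives 1 common triad.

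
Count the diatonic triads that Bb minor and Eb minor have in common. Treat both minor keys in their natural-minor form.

Diatonic triads of Bb minor (natural minor): Bbm (i), Cdim (ii°), Db (III), Ebm (iv), Fm (v), Gb (VI), Ab (VII).
Diatonic triads of Eb minor (natural minor): Ebm (i), Fdim (ii°), Gb (III), Abm (iv), Bbm (v), Cb (VI), Db (VII).
Matching root and quality in both lists: Bbm, Db, Ebm, Gb.
That gives 4 common triads.

4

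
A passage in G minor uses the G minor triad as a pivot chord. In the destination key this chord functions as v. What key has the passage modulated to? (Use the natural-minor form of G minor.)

The numeral v denotes a minor triad on scale degree 5. With G on degree 5, the tonic of the new key is C.
Degree 5 carries a minor triad in natural-minor keys, so the destination is C minor.
Check: the diatonic triads of C minor (natural minor) are Cm (i), Ddim (ii°), Eb (III), Fm (iv), Gm (v), Ab (VI), Bb (VII) — G minor is indeed v.

C minor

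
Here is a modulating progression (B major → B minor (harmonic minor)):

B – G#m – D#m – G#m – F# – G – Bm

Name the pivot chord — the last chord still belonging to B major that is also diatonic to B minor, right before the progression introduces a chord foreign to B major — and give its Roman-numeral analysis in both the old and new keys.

F# — V in B major, V in B minor

Chords diatonic to B major: B, C#m, D#m, E, F#, G#m, A#dim.
Reading the progression, the first chord not in that set is G, so the modulation leaves B major there.
The chord immediately before G is F#, which is diatonic to both keys: V in B major and V in B minor.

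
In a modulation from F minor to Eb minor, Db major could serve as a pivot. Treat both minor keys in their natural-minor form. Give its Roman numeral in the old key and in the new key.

The scale of F minor (natural minor) is F G Ab Bb C Db Eb; Db is degree 6, and the triad built there (Db-F-Ab) is major, so it is VI.
The scale of Eb minor (natural minor) is Eb F Gb Ab Bb Cb Db; Db is degree 7, and the triad built there (Db-F-Ab) is major, so it is VII.

VI in F minor; VII in Eb minor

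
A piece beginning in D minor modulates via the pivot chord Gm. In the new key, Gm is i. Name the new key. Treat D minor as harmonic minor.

G minor

The numeral i denotes a minor triad on scale degree 1. With G on degree 1, the tonic of the new key is G.
Degree 1 carries a minor triad in minor keys, so the destination is G minor.
Check: the diatonic triads of G minor (natural minor) are Gm (i), Adim (ii°), B♭ (III), Cm (iv), Dm (v), E♭ (VI), F (VII) — Gm is indeed i.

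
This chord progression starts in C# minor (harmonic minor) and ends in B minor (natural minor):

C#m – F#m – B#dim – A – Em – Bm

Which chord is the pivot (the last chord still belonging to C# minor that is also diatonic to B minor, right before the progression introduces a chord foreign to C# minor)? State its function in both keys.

A — VI in C# minor, VII in B minor

Chords diatonic to C# minor: C#m, D#dim, Eaug, F#m, G#, A, B#dim.
Reading the progression, the first chord not in that set is Em, so the modulation leaves C# minor there.
The chord immediately before Em is A, which is diatonic to both keys: VI in C# minor and VII in B minor.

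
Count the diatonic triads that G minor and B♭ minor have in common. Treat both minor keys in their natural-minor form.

Diatonic triads of G minor (natural minor): Gm (i), Adim (ii°), B♭ (III), Cm (iv), Dm (v), E♭ (VI), F (VII).
Diatonic triads of B♭ minor (natural minor): B♭m (i), Cdim (ii°), D♭ (III), E♭m (iv), Fm (v), G♭ (VI), A♭ (VII).
No triad has the same root and quality in both keys.

0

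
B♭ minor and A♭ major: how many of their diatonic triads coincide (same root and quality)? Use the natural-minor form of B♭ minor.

4

Diatonic triads of B♭ minor (natural minor): B♭ minor (i), C diminished (ii°), D♭ major (III), E♭ minor (iv), F minor (v), G♭ major (VI), A♭ major (VII).
Diatonic triads of A♭ major: A♭ major (I), B♭ minor (ii), C minor (iii), D♭ major (IV), E♭ major (V), F minor (vi), G diminished (vii°).
Matching root and quality in both lists: B♭ minor, D♭ major, F minor, A♭ major.
That gives 4 common triads.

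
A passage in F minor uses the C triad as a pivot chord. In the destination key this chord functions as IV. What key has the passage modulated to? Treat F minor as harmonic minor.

G major

The numeral IV denotes a major triad on scale degree 4. With C on degree 4, the tonic of the new key is G.
Degree 4 carries a major triad in major keys, so the destination is G major.
Check: the diatonic triads of G major are G (I), Am (ii), Bm (iii), C (IV), D (V), Em (vi), F#dim (vii°) — C is indeed IV.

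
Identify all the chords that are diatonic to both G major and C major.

G, Am, C, Em

Triads in G major: G major (I), A minor (ii), B minor (iii), C major (IV), D major (V), E minor (vi), F# diminished (vii°).
Triads in C major: C major (I), D minor (ii), E minor (iii), F major (IV), G major (V), A minor (vi), B diminished (vii°).
Shared triads with their functions: G major (I in G major, V in C major); A minor (ii in G major, vi in C major); C major (IV in G major, I in C major); E minor (vi in G major, iii in C major).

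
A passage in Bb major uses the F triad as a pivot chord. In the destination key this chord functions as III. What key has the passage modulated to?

The numeral III denotes a major triad on scale degree 3. With F on degree 3, the tonic of the new key is D.
Degree 3 carries a major triad in natural-minor keys, so the destination is D minor.
Check: the diatonic triads of D minor (natural minor) are Dm (i), Edim (ii°), F (III), Gm (iv), Am (v), Bb (VI), C (VII) — F is indeed III.

D minor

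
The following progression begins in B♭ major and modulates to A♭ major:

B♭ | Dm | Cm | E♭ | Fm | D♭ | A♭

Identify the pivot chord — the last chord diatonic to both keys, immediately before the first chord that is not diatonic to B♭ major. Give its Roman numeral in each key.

Chords diatonic to B♭ major: B♭, Cm, Dm, E♭, F, Gm, Adim.
Reading the progression, the first chord not in that set is Fm, so the modulation leaves B♭ major there.
The chord immediately before Fm is E♭, which is diatonic to both keys: IV in B♭ major and V in A♭ major.

E♭ — IV in B♭ major, V in A♭ major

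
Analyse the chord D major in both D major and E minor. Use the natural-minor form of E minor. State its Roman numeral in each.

The scale of D major is D E F# G A B C#; D is degree 1, and the triad built there (D-F#-A) is major, so it is I.
The scale of E minor (natural minor) is E F# G A B C D; D is degree 7, and the triad built there (D-F#-A) is major, so it is VII.

I in D major; VII in E minor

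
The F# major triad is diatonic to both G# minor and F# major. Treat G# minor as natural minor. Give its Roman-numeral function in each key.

The scale of G# minor (natural minor) is G# A# B C# D# E F#; F# is degree 7, and the triad built there (F#-A#-C#) is major, so it is VII.
The scale of F# major is F# G# A# B C# D# E#; F# is degree 1, and the triad built there (F#-A#-C#) is major, so it is I.

VII in G# minor; I in F# major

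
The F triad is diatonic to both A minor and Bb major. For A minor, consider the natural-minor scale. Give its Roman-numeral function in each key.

VI in A minor; V in Bb major

The scale of A minor (natural minor) is A B C D E F G; F is degree 6, and the triad built there (F-A-C) is major, so it is VI.
The scale of Bb major is Bb C D Eb F G A; F is degree 5, and the triad built there (F-A-C) is major, so it is V.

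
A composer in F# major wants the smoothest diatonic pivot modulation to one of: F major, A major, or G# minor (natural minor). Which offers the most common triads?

G# minor

Triads of F# major: F# (I), G#m (ii), A#m (iii), B (IV), C# (V), D#m (vi), E#dim (vii°).
F major shares 0: none.
A major shares 0: none.
G# minor (natural minor) shares 4: F#, G#m, B, D#m.
The most common triads (4) are shared with G# minor.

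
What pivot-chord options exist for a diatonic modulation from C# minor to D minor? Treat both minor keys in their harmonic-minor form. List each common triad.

A

Triads in C# minor (harmonic minor): C# minor (i), D# diminished (ii°), E augmented (III+), F# minor (iv), G# major (V), A major (VI), B# diminished (vii°).
Triads in D minor (harmonic minor): D minor (i), E diminished (ii°), F augmented (III+), G minor (iv), A major (V), Bb major (VI), C# diminished (vii°).
Shared triads with their functions: A major (VI in C# minor, V in D minor).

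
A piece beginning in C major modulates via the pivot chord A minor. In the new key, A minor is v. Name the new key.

D minor

The numeral v denotes a minor triad on scale degree 5. With A on degree 5, the tonic of the new key is D.
Degree 5 carries a minor triad in natural-minor keys, so the destination is D minor.
Check: the diatonic triads of D minor (natural minor) are Dm (i), Edim (ii°), F (III), Gm (iv), Am (v), Bb (VI), C (VII) — A minor is indeed v.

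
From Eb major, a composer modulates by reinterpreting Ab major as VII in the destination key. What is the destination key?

The numeral VII denotes a major triad on scale degree 7. With Ab on degree 7, the tonic of the new key is Bb.
Degree 7 carries a major triad in natural-minor keys, so the destination is Bb minor.
Check: the diatonic triads of Bb minor (natural minor) are Bbm (i), Cdim (ii°), Db (III), Ebm (iv), Fm (v), Gb (VI), Ab (VII) — Ab major is indeed VII.

Bb minor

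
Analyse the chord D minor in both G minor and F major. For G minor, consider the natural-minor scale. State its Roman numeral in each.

v in G minor; vi in F major

The scale of G minor (natural minor) is G A Bb C D Eb F; D is degree 5, and the triad built there (D-F-A) is minor, so it is v.
The scale of F major is F G A Bb C D E; D is degree 6, and the triad built there (D-F-A) is minor, so it is vi.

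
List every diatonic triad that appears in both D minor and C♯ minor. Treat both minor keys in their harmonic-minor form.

A

Triads in D minor (harmonic minor): Dm (i), Edim (ii°), Faug (III+), Gm (iv), A (V), B♭ (VI), C♯dim (vii°).
Triads in C♯ minor (harmonic minor): C♯m (i), D♯dim (ii°), Eaug (III+), F♯m (iv), G♯ (V), A (VI), B♯dim (vii°).
Shared triads with their functions: A (V in D minor, VI in C♯ minor).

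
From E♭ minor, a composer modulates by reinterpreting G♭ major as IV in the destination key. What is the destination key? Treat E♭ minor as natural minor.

The numeral IV denotes a major triad on scale degree 4. With G♭ on degree 4, the tonic of the new key is D♭.
Degree 4 carries a major triad in major keys, so the destination is D♭ major.
Check: the diatonic triads of D♭ major are D♭ (I), E♭m (ii), Fm (iii), G♭ (IV), A♭ (V), B♭m (vi), Cdim (vii°) — G♭ major is indeed IV.

D♭ major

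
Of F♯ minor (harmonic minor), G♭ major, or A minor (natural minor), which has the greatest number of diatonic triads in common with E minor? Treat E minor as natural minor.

Triads of E minor (natural minor): E minor (i), F♯ diminished (ii°), G major (III), A minor (iv), B minor (v), C major (VI), D major (VII).
F♯ minor (harmonic minor) shares 2: Bm, D.
G♭ major shares 0: none.
A minor (natural minor) shares 4: Em, G, Am, C.
The most common triads (4) are shared with A minor.

A minor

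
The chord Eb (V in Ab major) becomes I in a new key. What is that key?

The numeral I denotes a major triad on scale degree 1. With Eb on degree 1, the tonic of the new key is Eb.
Degree 1 carries a major triad in major keys, so the destination is Eb major.
Check: the diatonic triads of Eb major are Eb (I), Fm (ii), Gm (iii), Ab (IV), Bb (V), Cm (vi), Ddim (vii°) — Eb is indeed I.

Eb major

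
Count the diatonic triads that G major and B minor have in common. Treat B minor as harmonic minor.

3

Diatonic triads of G major: G (I), Am (ii), Bm (iii), C (IV), D (V), Em (vi), F#dim (vii°).
Diatonic triads of B minor (harmonic minor): Bm (i), C#dim (ii°), Daug (III+), Em (iv), F# (V), G (VI), A#dim (vii°).
Matching root and quality in both lists: G, Bm, Em.
That gives 3 common triads.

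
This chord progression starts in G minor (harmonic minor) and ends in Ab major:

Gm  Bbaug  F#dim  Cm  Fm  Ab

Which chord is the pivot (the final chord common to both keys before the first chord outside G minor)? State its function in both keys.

Chords diatonic to G minor: Gm, Adim, Bbaug, Cm, D, Eb, F#dim.
Reading the progression, the first chord not in that set is Fm, so the modulation leaves G minor there.
The chord immediately before Fm is Cm, which is diatonic to both keys: iv in G minor and iii in Ab major.

Cm — iv in G minor, iii in Ab major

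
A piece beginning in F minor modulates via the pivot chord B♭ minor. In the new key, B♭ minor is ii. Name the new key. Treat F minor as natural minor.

A♭ major

The numeral ii denotes a minor triad on scale degree 2. With B♭ on degree 2, the tonic of the new key is A♭.
Degree 2 carries a minor triad in major keys, so the destination is A♭ major.
Check: the diatonic triads of A♭ major are A♭ (I), B♭m (ii), Cm (iii), D♭ (IV), E♭ (V), Fm (vi), Gdim (vii°) — B♭ minor is indeed ii.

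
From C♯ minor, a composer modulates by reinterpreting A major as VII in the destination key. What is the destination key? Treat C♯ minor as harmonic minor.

The numeral VII denotes a major triad on scale degree 7. With A on degree 7, the tonic of the new key is B.
Degree 7 carries a major triad in natural-minor keys, so the destination is B minor.
Check: the diatonic triads of B minor (natural minor) are Bm (i), C♯dim (ii°), D (III), Em (iv), F♯m (v), G (VI), A (VII) — A major is indeed VII.

B minor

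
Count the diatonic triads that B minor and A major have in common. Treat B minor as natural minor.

Diatonic triads of B minor (natural minor): Bm (i), C#dim (ii°), D (III), Em (iv), F#m (v), G (VI), A (VII).
Diatonic triads of A major: A (I), Bm (ii), C#m (iii), D (IV), E (V), F#m (vi), G#dim (vii°).
Matching root and quality in both lists: Bm, D, F#m, A.
That gives 4 common triads.

4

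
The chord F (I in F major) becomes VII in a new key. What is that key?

G minor

The numeral VII denotes a major triad on scale degree 7. With F on degree 7, the tonic of the new key is G.
Degree 7 carries a major triad in natural-minor keys, so the destination is G minor.
Check: the diatonic triads of G minor (natural minor) are Gm (i), Adim (ii°), Bb (III), Cm (iv), Dm (v), Eb (VI), F (VII) — F is indeed VII.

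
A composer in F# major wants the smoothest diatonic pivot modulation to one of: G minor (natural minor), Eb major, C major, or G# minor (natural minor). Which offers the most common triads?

G# minor

Triads of F# major: F# major (I), G# minor (ii), A# minor (iii), B major (IV), C# major (V), D# minor (vi), E# diminished (vii°).
G minor (natural minor) shares 0: none.
Eb major shares 0: none.
C major shares 0: none.
G# minor (natural minor) shares 4: F#, G#m, B, D#m.
The most common triads (4) are shared with G# minor.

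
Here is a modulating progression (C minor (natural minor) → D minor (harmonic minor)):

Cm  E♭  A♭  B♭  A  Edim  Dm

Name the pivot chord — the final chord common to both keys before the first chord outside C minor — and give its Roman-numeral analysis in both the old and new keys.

Chords diatonic to C minor: Cm, Ddim, E♭, Fm, Gm, A♭, B♭.
Reading the progression, the first chord not in that set is A, so the modulation leaves C minor there.
The chord immediately before A is B♭, which is diatonic to both keys: VII in C minor and VI in D minor.

B♭ — VII in C minor, VI in D minor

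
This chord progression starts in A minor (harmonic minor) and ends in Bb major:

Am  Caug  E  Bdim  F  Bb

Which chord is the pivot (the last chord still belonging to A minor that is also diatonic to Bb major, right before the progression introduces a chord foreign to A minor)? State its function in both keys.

F — VI in A minor, V in Bb major

Chords diatonic to A minor: Am, Bdim, Caug, Dm, E, F, G#dim.
Reading the progression, the first chord not in that set is Bb, so the modulation leaves A minor there.
The chord immediately before Bb is F, which is diatonic to both keys: VI in A minor and V in Bb major.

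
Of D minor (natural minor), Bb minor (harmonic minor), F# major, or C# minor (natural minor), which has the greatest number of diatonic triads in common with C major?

D minor

Triads of C major: C major (I), D minor (ii), E minor (iii), F major (IV), G major (V), A minor (vi), B diminished (vii°).
D minor (natural minor) shares 4: C, Dm, F, Am.
Bb minor (harmonic minor) shares 1: F.
F# major shares 0: none.
C# minor (natural minor) shares 0: none.
The most common triads (4) are shared with D minor.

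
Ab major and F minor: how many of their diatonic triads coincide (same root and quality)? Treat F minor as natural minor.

7

Diatonic triads of Ab major: Ab (I), Bbm (ii), Cm (iii), Db (IV), Eb (V), Fm (vi), Gdim (vii°).
Diatonic triads of F minor (natural minor): Fm (i), Gdim (ii°), Ab (III), Bbm (iv), Cm (v), Db (VI), Eb (VII).
Matching root and quality in both lists: Ab, Bbm, Cm, Db, Eb, Fm, Gdim.
That gives 7 common triads.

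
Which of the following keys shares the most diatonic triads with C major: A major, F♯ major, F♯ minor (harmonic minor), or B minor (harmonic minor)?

Triads of C major: C major (I), D minor (ii), E minor (iii), F major (IV), G major (V), A minor (vi), B diminished (vii°).
A major shares 0: none.
F♯ major shares 0: none.
F♯ minor (harmonic minor) shares 0: none.
B minor (harmonic minor) shares 2: Em, G.
The most common triads (2) are shared with B minor.

B minor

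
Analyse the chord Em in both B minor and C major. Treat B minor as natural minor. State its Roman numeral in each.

The scale of B minor (natural minor) is B C# D E F# G A; E is degree 4, and the triad built there (E-G-B) is minor, so it is iv.
The scale of C major is C D E F G A B; E is degree 3, and the triad built there (E-G-B) is minor, so it is iii.

iv in B minor; iii in C major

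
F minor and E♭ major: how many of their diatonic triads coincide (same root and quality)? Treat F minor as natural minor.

Diatonic triads of F minor (natural minor): Fm (i), Gdim (ii°), A♭ (III), B♭m (iv), Cm (v), D♭ (VI), E♭ (VII).
Diatonic triads of E♭ major: E♭ (I), Fm (ii), Gm (iii), A♭ (IV), B♭ (V), Cm (vi), Ddim (vii°).
Matching root and quality in both lists: Fm, A♭, Cm, E♭.
That gives 4 common triads.

4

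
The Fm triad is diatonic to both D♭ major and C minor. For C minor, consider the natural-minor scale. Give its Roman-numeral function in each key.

The scale of D♭ major is D♭ E♭ F G♭ A♭ B♭ C; F is degree 3, and the triad built there (F-A♭-C) is minor, so it is iii.
The scale of C minor (natural minor) is C D E♭ F G A♭ B♭; F is degree 4, and the triad built there (F-A♭-C) is minor, so it is iv.

iii in D♭ major; iv in C minor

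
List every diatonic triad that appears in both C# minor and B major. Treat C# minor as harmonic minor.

Triads in C# minor (harmonic minor): C# minor (i), D# diminished (ii°), E augmented (III+), F# minor (iv), G# major (V), A major (VI), B# diminished (vii°).
Triads in B major: B major (I), C# minor (ii), D# minor (iii), E major (IV), F# major (V), G# minor (vi), A# diminished (vii°).
Shared triads with their functions: C# minor (i in C# minor, ii in B major).

C#m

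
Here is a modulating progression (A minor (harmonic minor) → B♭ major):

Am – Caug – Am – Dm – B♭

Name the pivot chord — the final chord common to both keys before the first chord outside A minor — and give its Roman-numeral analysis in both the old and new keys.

Dm — iv in A minor, iii in B♭ major

Chords diatonic to A minor: Am, Bdim, Caug, Dm, E, F, G♯dim.
Reading the progression, the first chord not in that set is B♭, so the modulation leaves A minor there.
The chord immediately before B♭ is Dm, which is diatonic to both keys: iv in A minor and iii in B♭ major.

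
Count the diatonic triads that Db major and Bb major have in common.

Diatonic triads of Db major: Db major (I), Eb minor (ii), F minor (iii), Gb major (IV), Ab major (V), Bb minor (vi), C diminished (vii°).
Diatonic triads of Bb major: Bb major (I), C minor (ii), D minor (iii), Eb major (IV), F major (V), G minor (vi), A diminished (vii°).
No triad has the same root and quality in both keys.

0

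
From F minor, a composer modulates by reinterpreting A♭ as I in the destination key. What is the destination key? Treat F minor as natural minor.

A♭ major

The numeral I denotes a major triad on scale degree 1. With A♭ on degree 1, the tonic of the new key is A♭.
Degree 1 carries a major triad in major keys, so the destination is A♭ major.
Check: the diatonic triads of A♭ major are A♭ (I), B♭m (ii), Cm (iii), D♭ (IV), E♭ (V), Fm (vi), Gdim (vii°) — A♭ is indeed I.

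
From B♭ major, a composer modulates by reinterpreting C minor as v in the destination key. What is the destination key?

The numeral v denotes a minor triad on scale degree 5. With C on degree 5, the tonic of the new key is F.
Degree 5 carries a minor triad in natural-minor keys, so the destination is F minor.
Check: the diatonic triads of F minor (natural minor) are Fm (i), Gdim (ii°), A♭ (III), B♭m (iv), Cm (v), D♭ (VI), E♭ (VII) — C minor is indeed v.

F minor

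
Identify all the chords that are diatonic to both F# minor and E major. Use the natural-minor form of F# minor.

Triads in F# minor (natural minor): F#m (i), G#dim (ii°), A (III), Bm (iv), C#m (v), D (VI), E (VII).
Triads in E major: E (I), F#m (ii), G#m (iii), A (IV), B (V), C#m (vi), D#dim (vii°).
Shared triads with their functions: F#m (i in F# minor, ii in E major); A (III in F# minor, IV in E major); C#m (v in F# minor, vi in E major); E (VII in F# minor, I in E major).

F#m, A, C#m, E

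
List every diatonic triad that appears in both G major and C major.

Triads in G major: G major (I), A minor (ii), B minor (iii), C major (IV), D major (V), E minor (vi), F♯ diminished (vii°).
Triads in C major: C major (I), D minor (ii), E minor (iii), F major (IV), G major (V), A minor (vi), B diminished (vii°).
Shared triads with their functions: G major (I in G major, V in C major); A minor (ii in G major, vi in C major); C major (IV in G major, I in C major); E minor (vi in G major, iii in C major).

G, Am, C, Em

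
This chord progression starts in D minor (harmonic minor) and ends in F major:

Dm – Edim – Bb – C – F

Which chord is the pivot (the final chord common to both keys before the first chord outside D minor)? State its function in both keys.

Chords diatonic to D minor: Dm, Edim, Faug, Gm, A, Bb, C#dim.
Reading the progression, the first chord not in that set is C, so the modulation leaves D minor there.
The chord immediately before C is Bb, which is diatonic to both keys: VI in D minor and IV in F major.

Bb — VI in D minor, IV in F major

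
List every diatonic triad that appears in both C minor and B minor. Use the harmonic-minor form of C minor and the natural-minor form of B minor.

G

Triads in C minor (harmonic minor): Cm (i), Ddim (ii°), Ebaug (III+), Fm (iv), G (V), Ab (VI), Bdim (vii°).
Triads in B minor (natural minor): Bm (i), C#dim (ii°), D (III), Em (iv), F#m (v), G (VI), A (VII).
Shared triads with their functions: G (V in C minor, VI in B minor).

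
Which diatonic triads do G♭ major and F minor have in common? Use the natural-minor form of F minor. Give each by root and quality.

B♭m, D♭

Triads in G♭ major: G♭ (I), A♭m (ii), B♭m (iii), C♭ (IV), D♭ (V), E♭m (vi), Fdim (vii°).
Triads in F minor (natural minor): Fm (i), Gdim (ii°), A♭ (III), B♭m (iv), Cm (v), D♭ (VI), E♭ (VII).
Shared triads with their functions: B♭m (iii in G♭ major, iv in F minor); D♭ (V in G♭ major, VI in F minor).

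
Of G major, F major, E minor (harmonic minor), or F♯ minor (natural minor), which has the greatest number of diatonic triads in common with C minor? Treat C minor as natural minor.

F major

Triads of C minor (natural minor): Cm (i), Ddim (ii°), E♭ (III), Fm (iv), Gm (v), A♭ (VI), B♭ (VII).
G major shares 0: none.
F major shares 2: Gm, B♭.
E minor (harmonic minor) shares 0: none.
F♯ minor (natural minor) shares 0: none.
The most common triads (2) are shared with F major.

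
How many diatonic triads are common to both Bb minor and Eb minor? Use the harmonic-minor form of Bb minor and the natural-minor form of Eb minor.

3

Diatonic triads of Bb minor (harmonic minor): Bbm (i), Cdim (ii°), Dbaug (III+), Ebm (iv), F (V), Gb (VI), Adim (vii°).
Diatonic triads of Eb minor (natural minor): Ebm (i), Fdim (ii°), Gb (III), Abm (iv), Bbm (v), Cb (VI), Db (VII).
Matching root and quality in both lists: Bbm, Ebm, Gb.
That gives 3 common triads.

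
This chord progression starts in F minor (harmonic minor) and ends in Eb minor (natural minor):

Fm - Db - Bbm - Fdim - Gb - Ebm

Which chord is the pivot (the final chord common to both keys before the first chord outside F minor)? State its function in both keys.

Chords diatonic to F minor: Fm, Gdim, Abaug, Bbm, C, Db, Edim.
Reading the progression, the first chord not in that set is Fdim, so the modulation leaves F minor there.
The chord immediately before Fdim is Bbm, which is diatonic to both keys: iv in F minor and v in Eb minor.

Bbm — iv in F minor, v in Eb minor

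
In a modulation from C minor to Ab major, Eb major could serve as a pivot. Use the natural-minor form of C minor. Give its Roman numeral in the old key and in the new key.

The scale of C minor (natural minor) is C D Eb F G Ab Bb; Eb is degree 3, and the triad built there (Eb-G-Bb) is major, so it is III.
The scale of Ab major is Ab Bb C Db Eb F G; Eb is degree 5, and the triad built there (Eb-G-Bb) is major, so it is V.

III in C minor; V in Ab major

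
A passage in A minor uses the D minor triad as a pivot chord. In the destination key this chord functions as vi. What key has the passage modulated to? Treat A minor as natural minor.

F major

The numeral vi denotes a minor triad on scale degree 6. With D on degree 6, the tonic of the new key is F.
Degree 6 carries a minor triad in major keys, so the destination is F major.
Check: the diatonic triads of F major are F (I), Gm (ii), Am (iii), Bb (IV), C (V), Dm (vi), Edim (vii°) — D minor is indeed vi.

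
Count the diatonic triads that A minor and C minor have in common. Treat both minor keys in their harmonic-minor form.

1

Diatonic triads of A minor (harmonic minor): Am (i), Bdim (ii°), Caug (III+), Dm (iv), E (V), F (VI), G♯dim (vii°).
Diatonic triads of C minor (harmonic minor): Cm (i), Ddim (ii°), E♭aug (III+), Fm (iv), G (V), A♭ (VI), Bdim (vii°).
Matching root and quality in both lists: Bdim.
That gives 1 common triad.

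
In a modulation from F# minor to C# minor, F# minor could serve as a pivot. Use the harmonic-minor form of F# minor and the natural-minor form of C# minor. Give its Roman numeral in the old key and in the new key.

The scale of F# minor (harmonic minor) is F# G# A B C# D E#; F# is degree 1, and the triad built there (F#-A-C#) is minor, so it is i.
The scale of C# minor (natural minor) is C# D# E F# G# A B; F# is degree 4, and the triad built there (F#-A-C#) is minor, so it is iv.

i in F# minor; iv in C# minor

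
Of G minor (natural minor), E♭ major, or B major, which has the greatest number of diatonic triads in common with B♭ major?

Triads of B♭ major: B♭ (I), Cm (ii), Dm (iii), E♭ (IV), F (V), Gm (vi), Adim (vii°).
G minor (natural minor) shares 7: B♭, Cm, Dm, E♭, F, Gm, Adim.
E♭ major shares 4: B♭, Cm, E♭, Gm.
B major shares 0: none.
The most common triads (7) are shared with G minor.

G minor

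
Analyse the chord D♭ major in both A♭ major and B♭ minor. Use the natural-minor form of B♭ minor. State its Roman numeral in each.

IV in A♭ major; III in B♭ minor

The scale of A♭ major is A♭ B♭ C D♭ E♭ F G; D♭ is degree 4, and the triad built there (D♭-F-A♭) is major, so it is IV.
The scale of B♭ minor (natural minor) is B♭ C D♭ E♭ F G♭ A♭; D♭ is degree 3, and the triad built there (D♭-F-A♭) is major, so it is III.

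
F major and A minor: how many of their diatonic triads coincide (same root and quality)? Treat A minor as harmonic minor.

Diatonic triads of F major: F (I), Gm (ii), Am (iii), Bb (IV), C (V), Dm (vi), Edim (vii°).
Diatonic triads of A minor (harmonic minor): Am (i), Bdim (ii°), Caug (III+), Dm (iv), E (V), F (VI), G#dim (vii°).
Matching root and quality in both lists: F, Am, Dm.
That gives 3 common triads.

3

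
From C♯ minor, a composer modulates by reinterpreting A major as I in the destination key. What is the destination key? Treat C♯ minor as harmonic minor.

A major

The numeral I denotes a major triad on scale degree 1. With A on degree 1, the tonic of the new key is A.
Degree 1 carries a major triad in major keys, so the destination is A major.
Check: the diatonic triads of A major are A (I), Bm (ii), C♯m (iii), D (IV), E (V), F♯m (vi), G♯dim (vii°) — A major is indeed I.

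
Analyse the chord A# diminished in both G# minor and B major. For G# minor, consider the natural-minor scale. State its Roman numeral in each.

ii° in G# minor; vii° in B major

The scale of G# minor (natural minor) is G# A# B C# D# E F#; A# is degree 2, and the triad built there (A#-C#-E) is diminished, so it is ii°.
The scale of B major is B C# D# E F# G# A#; A# is degree 7, and the triad built there (A#-C#-E) is diminished, so it is vii°.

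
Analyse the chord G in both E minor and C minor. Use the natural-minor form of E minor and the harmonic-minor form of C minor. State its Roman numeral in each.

III in E minor; V in C minor

The scale of E minor (natural minor) is E F# G A B C D; G is degree 3, and the triad built there (G-B-D) is major, so it is III.
The scale of C minor (harmonic minor) is C D Eb F G Ab B; G is degree 5, and the triad built there (G-B-D) is major, so it is V.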